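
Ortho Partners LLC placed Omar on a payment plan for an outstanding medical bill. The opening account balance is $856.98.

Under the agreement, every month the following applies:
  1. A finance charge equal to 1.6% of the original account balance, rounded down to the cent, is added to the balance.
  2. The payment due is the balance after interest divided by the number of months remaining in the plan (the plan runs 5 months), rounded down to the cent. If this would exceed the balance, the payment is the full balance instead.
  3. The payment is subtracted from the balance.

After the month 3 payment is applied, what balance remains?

Month 1: $856.98 +$13.71 interest = $870.69; pay $174.13 → $696.56
Month 2: $696.56 +$13.71 interest = $710.27; pay $177.56 → $532.71
Month 3: $532.71 +$13.71 interest = $546.42; pay $182.14 → $364.28

$364.28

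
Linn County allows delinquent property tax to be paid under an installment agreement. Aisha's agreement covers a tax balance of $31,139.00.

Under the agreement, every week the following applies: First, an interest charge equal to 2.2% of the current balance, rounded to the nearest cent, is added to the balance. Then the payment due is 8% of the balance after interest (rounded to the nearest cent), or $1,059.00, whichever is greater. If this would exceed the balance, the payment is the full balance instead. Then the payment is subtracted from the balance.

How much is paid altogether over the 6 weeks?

# | Opening | Interest | Payment | End bal
1 | $31,139.00 | $685.06 | $2,545.92 | $29,278.14
2 | $29,278.14 | $644.12 | $2,393.78 | $27,528.48
3 | $27,528.48 | $605.63 | $2,250.73 | $25,883.38
4 | $25,883.38 | $569.43 | $2,116.22 | $24,336.59
5 | $24,336.59 | $535.40 | $1,989.76 | $22,882.23
6 | $22,882.23 | $503.41 | $1,870.85 | $21,514.79
Total paid: $13,167.26

$13,167.26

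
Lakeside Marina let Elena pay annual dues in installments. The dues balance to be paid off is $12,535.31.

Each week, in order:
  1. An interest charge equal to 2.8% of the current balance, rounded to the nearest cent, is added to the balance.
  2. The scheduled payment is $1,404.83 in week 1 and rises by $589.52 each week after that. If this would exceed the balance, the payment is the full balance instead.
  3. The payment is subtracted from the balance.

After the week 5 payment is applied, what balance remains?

Week 1: opening $12,535.31; interest $350.99 → $12,886.30; payment $1,404.83; balance $11,481.47
Week 2: opening $11,481.47; interest $321.48 → $11,802.95; payment $1,994.35; balance $9,808.60
Week 3: opening $9,808.60; interest $274.64 → $10,083.24; payment $2,583.87; balance $7,499.37
Week 4: opening $7,499.37; interest $209.98 → $7,709.35; payment $3,173.39; balance $4,535.96
Week 5: opening $4,535.96; interest $127.01 → $4,662.97; payment $3,762.91; balance $900.06

$900.06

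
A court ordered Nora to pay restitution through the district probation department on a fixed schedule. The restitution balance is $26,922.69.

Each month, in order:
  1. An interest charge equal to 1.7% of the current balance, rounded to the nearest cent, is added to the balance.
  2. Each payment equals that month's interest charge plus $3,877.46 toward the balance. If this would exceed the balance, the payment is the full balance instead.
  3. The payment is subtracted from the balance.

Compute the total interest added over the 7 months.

Month 1: $26,922.69 +$457.69 interest = $27,380.38; pay $4,335.15 → $23,045.23
Month 2: $23,045.23 +$391.77 interest = $23,437.00; pay $4,269.23 → $19,167.77
Month 3: $19,167.77 +$325.85 interest = $19,493.62; pay $4,203.31 → $15,290.31
Month 4: $15,290.31 +$259.94 interest = $15,550.25; pay $4,137.40 → $11,412.85
Month 5: $11,412.85 +$194.02 interest = $11,606.87; pay $4,071.48 → $7,535.39
Month 6: $7,535.39 +$128.10 interest = $7,663.49; pay $4,005.56 → $3,657.93
Month 7: $3,657.93 +$62.18 interest = $3,720.11; pay $3,720.11 → $0.00
Total interest: $457.69 + $391.77 + $325.85 + $259.94 + $194.02 + $128.10 + $62.18 = $1,819.55

$1,819.55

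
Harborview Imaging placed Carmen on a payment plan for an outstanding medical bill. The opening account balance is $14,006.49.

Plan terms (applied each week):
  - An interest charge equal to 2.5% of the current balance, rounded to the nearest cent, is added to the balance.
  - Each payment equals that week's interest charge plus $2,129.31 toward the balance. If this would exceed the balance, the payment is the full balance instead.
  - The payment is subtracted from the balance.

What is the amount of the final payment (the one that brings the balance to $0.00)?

$1,261.40

# | Opening | Interest | Payment | End bal
1 | $14,006.49 | $350.16 | $2,479.47 | $11,877.18
2 | $11,877.18 | $296.93 | $2,426.24 | $9,747.87
3 | $9,747.87 | $243.70 | $2,373.01 | $7,618.56
4 | $7,618.56 | $190.46 | $2,319.77 | $5,489.25
5 | $5,489.25 | $137.23 | $2,266.54 | $3,359.94
6 | $3,359.94 | $84.00 | $2,213.31 | $1,230.63
7 | $1,230.63 | $30.77 | $1,261.40 | $0.00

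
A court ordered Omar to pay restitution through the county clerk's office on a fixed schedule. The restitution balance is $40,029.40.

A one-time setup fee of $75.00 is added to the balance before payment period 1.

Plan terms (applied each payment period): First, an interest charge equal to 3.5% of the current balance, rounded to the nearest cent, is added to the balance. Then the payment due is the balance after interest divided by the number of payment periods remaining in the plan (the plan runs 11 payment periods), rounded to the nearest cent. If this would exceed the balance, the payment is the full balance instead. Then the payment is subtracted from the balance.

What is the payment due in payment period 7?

$4,638.55

Payment period 1: $40,104.40 +$1,403.65 interest = $41,508.05; pay $3,773.46 → $37,734.59
Payment period 2: $37,734.59 +$1,320.71 interest = $39,055.30; pay $3,905.53 → $35,149.77
Payment period 3: $35,149.77 +$1,230.24 interest = $36,380.01; pay $4,042.22 → $32,337.79
Payment period 4: $32,337.79 +$1,131.82 interest = $33,469.61; pay $4,183.70 → $29,285.91
Payment period 5: $29,285.91 +$1,025.01 interest = $30,310.92; pay $4,330.13 → $25,980.79
Payment period 6: $25,980.79 +$909.33 interest = $26,890.12; pay $4,481.69 → $22,408.43
Payment period 7: $22,408.43 +$784.30 interest = $23,192.73; pay $4,638.55 → $18,554.18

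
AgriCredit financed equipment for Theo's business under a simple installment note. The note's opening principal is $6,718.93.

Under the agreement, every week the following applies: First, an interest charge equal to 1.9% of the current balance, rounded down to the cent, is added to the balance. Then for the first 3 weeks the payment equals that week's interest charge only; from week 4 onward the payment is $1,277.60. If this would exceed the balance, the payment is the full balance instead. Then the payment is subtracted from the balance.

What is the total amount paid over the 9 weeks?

Week 1: opening $6,718.93; interest $127.65 → $6,846.58; payment $127.65; balance $6,718.93
Week 2: opening $6,718.93; interest $127.65 → $6,846.58; payment $127.65; balance $6,718.93
Week 3: opening $6,718.93; interest $127.65 → $6,846.58; payment $127.65; balance $6,718.93
Week 4: opening $6,718.93; interest $127.65 → $6,846.58; payment $1,277.60; balance $5,568.98
Week 5: opening $5,568.98; interest $105.81 → $5,674.79; payment $1,277.60; balance $4,397.19
Week 6: opening $4,397.19; interest $83.54 → $4,480.73; payment $1,277.60; balance $3,203.13
Week 7: opening $3,203.13; interest $60.85 → $3,263.98; payment $1,277.60; balance $1,986.38
Week 8: opening $1,986.38; interest $37.74 → $2,024.12; payment $1,277.60; balance $746.52
Week 9: opening $746.52; interest $14.18 → $760.70; payment $760.70; balance $0.00
Total paid: $7,531.65

$7,531.65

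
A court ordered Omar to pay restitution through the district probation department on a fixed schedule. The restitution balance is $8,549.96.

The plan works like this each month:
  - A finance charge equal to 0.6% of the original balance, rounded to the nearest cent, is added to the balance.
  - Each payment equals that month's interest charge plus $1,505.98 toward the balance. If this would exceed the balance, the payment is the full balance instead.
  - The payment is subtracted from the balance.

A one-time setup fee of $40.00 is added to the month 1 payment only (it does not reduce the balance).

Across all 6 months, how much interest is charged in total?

$307.80

Month 1: $8,549.96 +$51.30 interest = $8,601.26; pay $1,557.28 (+ $40.00 fee) → $7,043.98
Month 2: $7,043.98 +$51.30 interest = $7,095.28; pay $1,557.28 → $5,538.00
Month 3: $5,538.00 +$51.30 interest = $5,589.30; pay $1,557.28 → $4,032.02
Month 4: $4,032.02 +$51.30 interest = $4,083.32; pay $1,557.28 → $2,526.04
Month 5: $2,526.04 +$51.30 interest = $2,577.34; pay $1,557.28 → $1,020.06
Month 6: $1,020.06 +$51.30 interest = $1,071.36; pay $1,071.36 → $0.00
Total interest: $51.30 + $51.30 + $51.30 + $51.30 + $51.30 + $51.30 = $307.80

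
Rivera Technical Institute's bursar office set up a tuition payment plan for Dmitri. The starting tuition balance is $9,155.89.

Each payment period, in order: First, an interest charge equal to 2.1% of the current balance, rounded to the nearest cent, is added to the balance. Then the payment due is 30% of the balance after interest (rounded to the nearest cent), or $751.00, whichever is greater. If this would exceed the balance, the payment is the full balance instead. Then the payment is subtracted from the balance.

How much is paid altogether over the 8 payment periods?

$9,765.10

Payment period 1: $9,155.89 +$192.27 interest = $9,348.16; pay $2,804.45 → $6,543.71
Payment period 2: $6,543.71 +$137.42 interest = $6,681.13; pay $2,004.34 → $4,676.79
Payment period 3: $4,676.79 +$98.21 interest = $4,775.00; pay $1,432.50 → $3,342.50
Payment period 4: $3,342.50 +$70.19 interest = $3,412.69; pay $1,023.81 → $2,388.88
Payment period 5: $2,388.88 +$50.17 interest = $2,439.05; pay $751.00 → $1,688.05
Payment period 6: $1,688.05 +$35.45 interest = $1,723.50; pay $751.00 → $972.50
Payment period 7: $972.50 +$20.42 interest = $992.92; pay $751.00 → $241.92
Payment period 8: $241.92 +$5.08 interest = $247.00; pay $247.00 → $0.00
Total paid: $9,765.10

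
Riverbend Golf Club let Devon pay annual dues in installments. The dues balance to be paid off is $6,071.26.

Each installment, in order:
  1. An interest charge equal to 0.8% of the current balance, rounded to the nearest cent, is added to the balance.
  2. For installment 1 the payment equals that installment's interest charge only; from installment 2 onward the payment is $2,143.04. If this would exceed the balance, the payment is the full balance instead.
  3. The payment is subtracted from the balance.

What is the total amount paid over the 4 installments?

Installment 1: opening $6,071.26; interest $48.57 → $6,119.83; payment $48.57; balance $6,071.26
Installment 2: opening $6,071.26; interest $48.57 → $6,119.83; payment $2,143.04; balance $3,976.79
Installment 3: opening $3,976.79; interest $31.81 → $4,008.60; payment $2,143.04; balance $1,865.56
Installment 4: opening $1,865.56; interest $14.92 → $1,880.48; payment $1,880.48; balance $0.00
Total paid: $6,215.13

$6,215.13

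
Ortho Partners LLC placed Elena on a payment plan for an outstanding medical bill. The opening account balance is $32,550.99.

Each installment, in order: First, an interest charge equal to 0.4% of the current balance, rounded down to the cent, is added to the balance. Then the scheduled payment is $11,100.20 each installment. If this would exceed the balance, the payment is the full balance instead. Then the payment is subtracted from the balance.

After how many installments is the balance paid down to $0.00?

Installment 1: $32,550.99 +$130.20 interest = $32,681.19; pay $11,100.20 → $21,580.99
Installment 2: $21,580.99 +$86.32 interest = $21,667.31; pay $11,100.20 → $10,567.11
Installment 3: $10,567.11 +$42.26 interest = $10,609.37; pay $10,609.37 → $0.00
Balance reaches $0.00 in installment 3.

3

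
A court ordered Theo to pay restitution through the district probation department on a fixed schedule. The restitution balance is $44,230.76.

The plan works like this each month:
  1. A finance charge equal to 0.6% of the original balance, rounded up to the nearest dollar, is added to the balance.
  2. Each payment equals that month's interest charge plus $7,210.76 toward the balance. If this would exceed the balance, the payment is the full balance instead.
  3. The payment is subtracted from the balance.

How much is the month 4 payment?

Month 1: $44,230.76 +$266.00 interest = $44,496.76; pay $7,476.76 → $37,020.00
Month 2: $37,020.00 +$266.00 interest = $37,286.00; pay $7,476.76 → $29,809.24
Month 3: $29,809.24 +$266.00 interest = $30,075.24; pay $7,476.76 → $22,598.48
Month 4: $22,598.48 +$266.00 interest = $22,864.48; pay $7,476.76 → $15,387.72

$7,476.76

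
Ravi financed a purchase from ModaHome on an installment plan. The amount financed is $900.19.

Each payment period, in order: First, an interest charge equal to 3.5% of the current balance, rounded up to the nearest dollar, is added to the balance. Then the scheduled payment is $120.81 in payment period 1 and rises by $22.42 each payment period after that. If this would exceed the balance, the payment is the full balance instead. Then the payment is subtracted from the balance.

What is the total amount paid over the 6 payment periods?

# | Opening | Interest | Payment | End bal
1 | $900.19 | $32.00 | $120.81 | $811.38
2 | $811.38 | $29.00 | $143.23 | $697.15
3 | $697.15 | $25.00 | $165.65 | $556.50
4 | $556.50 | $20.00 | $188.07 | $388.43
5 | $388.43 | $14.00 | $210.49 | $191.94
6 | $191.94 | $7.00 | $198.94 | $0.00
Total paid: $1,027.19

$1,027.19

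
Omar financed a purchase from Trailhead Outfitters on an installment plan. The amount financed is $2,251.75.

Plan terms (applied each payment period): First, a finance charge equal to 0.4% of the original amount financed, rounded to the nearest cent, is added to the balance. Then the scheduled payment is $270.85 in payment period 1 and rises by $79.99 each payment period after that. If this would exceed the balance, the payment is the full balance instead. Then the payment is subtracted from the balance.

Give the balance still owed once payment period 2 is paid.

Payment period 1: $2,251.75 +$9.01 interest = $2,260.76; pay $270.85 → $1,989.91
Payment period 2: $1,989.91 +$9.01 interest = $1,998.92; pay $350.84 → $1,648.08

$1,648.08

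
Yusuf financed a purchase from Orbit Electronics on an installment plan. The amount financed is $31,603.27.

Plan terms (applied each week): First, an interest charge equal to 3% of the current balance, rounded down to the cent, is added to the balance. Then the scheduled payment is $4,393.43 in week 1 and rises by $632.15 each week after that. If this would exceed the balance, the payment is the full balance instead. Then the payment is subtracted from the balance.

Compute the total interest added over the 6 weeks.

Week 1: opening $31,603.27; interest $948.09 → $32,551.36; payment $4,393.43; balance $28,157.93
Week 2: opening $28,157.93; interest $844.73 → $29,002.66; payment $5,025.58; balance $23,977.08
Week 3: opening $23,977.08; interest $719.31 → $24,696.39; payment $5,657.73; balance $19,038.66
Week 4: opening $19,038.66; interest $571.15 → $19,609.81; payment $6,289.88; balance $13,319.93
Week 5: opening $13,319.93; interest $399.59 → $13,719.52; payment $6,922.03; balance $6,797.49
Week 6: opening $6,797.49; interest $203.92 → $7,001.41; payment $7,001.41; balance $0.00
Total interest: $948.09 + $844.73 + $719.31 + $571.15 + $399.59 + $203.92 = $3,686.79

$3,686.79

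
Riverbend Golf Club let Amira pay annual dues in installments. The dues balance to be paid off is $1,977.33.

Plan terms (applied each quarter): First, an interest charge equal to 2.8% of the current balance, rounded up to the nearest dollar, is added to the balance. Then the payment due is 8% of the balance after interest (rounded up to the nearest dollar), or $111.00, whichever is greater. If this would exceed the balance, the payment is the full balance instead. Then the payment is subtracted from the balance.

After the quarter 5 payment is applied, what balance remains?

$1,496.33

Quarter 1: $1,977.33 +$56.00 interest = $2,033.33; pay $163.00 → $1,870.33
Quarter 2: $1,870.33 +$53.00 interest = $1,923.33; pay $154.00 → $1,769.33
Quarter 3: $1,769.33 +$50.00 interest = $1,819.33; pay $146.00 → $1,673.33
Quarter 4: $1,673.33 +$47.00 interest = $1,720.33; pay $138.00 → $1,582.33
Quarter 5: $1,582.33 +$45.00 interest = $1,627.33; pay $131.00 → $1,496.33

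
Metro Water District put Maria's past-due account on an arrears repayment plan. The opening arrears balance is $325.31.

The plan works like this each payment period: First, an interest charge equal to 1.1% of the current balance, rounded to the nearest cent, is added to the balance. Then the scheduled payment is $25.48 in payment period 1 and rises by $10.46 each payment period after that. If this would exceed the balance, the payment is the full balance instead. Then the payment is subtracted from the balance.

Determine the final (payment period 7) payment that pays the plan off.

$31.35

Payment period 1: $325.31 +$3.58 interest = $328.89; pay $25.48 → $303.41
Payment period 2: $303.41 +$3.34 interest = $306.75; pay $35.94 → $270.81
Payment period 3: $270.81 +$2.98 interest = $273.79; pay $46.40 → $227.39
Payment period 4: $227.39 +$2.50 interest = $229.89; pay $56.86 → $173.03
Payment period 5: $173.03 +$1.90 interest = $174.93; pay $67.32 → $107.61
Payment period 6: $107.61 +$1.18 interest = $108.79; pay $77.78 → $31.01
Payment period 7: $31.01 +$0.34 interest = $31.35; pay $31.35 → $0.00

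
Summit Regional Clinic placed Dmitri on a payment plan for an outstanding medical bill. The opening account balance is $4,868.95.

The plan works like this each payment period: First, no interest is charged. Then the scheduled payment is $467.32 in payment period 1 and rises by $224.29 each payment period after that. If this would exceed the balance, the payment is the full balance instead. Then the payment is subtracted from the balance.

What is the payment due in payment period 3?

$915.90

Payment period 1: opening $4,868.95; payment $467.32; balance $4,401.63
Payment period 2: opening $4,401.63; payment $691.61; balance $3,710.02
Payment period 3: opening $3,710.02; payment $915.90; balance $2,794.12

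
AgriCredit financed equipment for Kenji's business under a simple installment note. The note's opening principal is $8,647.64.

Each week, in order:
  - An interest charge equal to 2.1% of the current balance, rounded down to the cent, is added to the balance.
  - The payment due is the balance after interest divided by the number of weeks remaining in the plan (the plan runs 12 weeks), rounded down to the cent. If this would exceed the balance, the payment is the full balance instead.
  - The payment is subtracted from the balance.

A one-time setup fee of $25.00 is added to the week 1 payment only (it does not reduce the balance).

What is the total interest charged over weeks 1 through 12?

Week 1: $8,647.64 +$181.60 interest = $8,829.24; pay $735.77 (+ $25.00 fee) → $8,093.47
Week 2: $8,093.47 +$169.96 interest = $8,263.43; pay $751.22 → $7,512.21
Week 3: $7,512.21 +$157.75 interest = $7,669.96; pay $766.99 → $6,902.97
Week 4: $6,902.97 +$144.96 interest = $7,047.93; pay $783.10 → $6,264.83
Week 5: $6,264.83 +$131.56 interest = $6,396.39; pay $799.54 → $5,596.85
Week 6: $5,596.85 +$117.53 interest = $5,714.38; pay $816.34 → $4,898.04
Week 7: $4,898.04 +$102.85 interest = $5,000.89; pay $833.48 → $4,167.41
Week 8: $4,167.41 +$87.51 interest = $4,254.92; pay $850.98 → $3,403.94
Week 9: $3,403.94 +$71.48 interest = $3,475.42; pay $868.85 → $2,606.57
Week 10: $2,606.57 +$54.73 interest = $2,661.30; pay $887.10 → $1,774.20
Week 11: $1,774.20 +$37.25 interest = $1,811.45; pay $905.72 → $905.73
Week 12: $905.73 +$19.02 interest = $924.75; pay $924.75 → $0.00
Total interest: $181.60 + $169.96 + $157.75 + $144.96 + $131.56 + $117.53 + $102.85 + $87.51 + $71.48 + $54.73 + $37.25 + $19.02 = $1,276.20

$1,276.20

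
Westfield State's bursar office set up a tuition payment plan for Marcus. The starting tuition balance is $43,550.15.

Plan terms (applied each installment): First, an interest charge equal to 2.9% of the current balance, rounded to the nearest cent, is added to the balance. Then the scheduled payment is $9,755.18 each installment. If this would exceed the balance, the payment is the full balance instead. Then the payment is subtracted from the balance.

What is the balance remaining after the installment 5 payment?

Installment 1: $43,550.15 +$1,262.95 interest = $44,813.10; pay $9,755.18 → $35,057.92
Installment 2: $35,057.92 +$1,016.68 interest = $36,074.60; pay $9,755.18 → $26,319.42
Installment 3: $26,319.42 +$763.26 interest = $27,082.68; pay $9,755.18 → $17,327.50
Installment 4: $17,327.50 +$502.50 interest = $17,830.00; pay $9,755.18 → $8,074.82
Installment 5: $8,074.82 +$234.17 interest = $8,308.99; pay $8,308.99 → $0.00

$0.00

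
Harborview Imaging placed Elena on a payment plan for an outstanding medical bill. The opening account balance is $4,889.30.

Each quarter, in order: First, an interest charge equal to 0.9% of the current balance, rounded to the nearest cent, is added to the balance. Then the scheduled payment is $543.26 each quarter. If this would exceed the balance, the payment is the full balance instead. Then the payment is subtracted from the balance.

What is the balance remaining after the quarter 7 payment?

$1,298.72

Quarter 1: $4,889.30 +$44.00 interest = $4,933.30; pay $543.26 → $4,390.04
Quarter 2: $4,390.04 +$39.51 interest = $4,429.55; pay $543.26 → $3,886.29
Quarter 3: $3,886.29 +$34.98 interest = $3,921.27; pay $543.26 → $3,378.01
Quarter 4: $3,378.01 +$30.40 interest = $3,408.41; pay $543.26 → $2,865.15
Quarter 5: $2,865.15 +$25.79 interest = $2,890.94; pay $543.26 → $2,347.68
Quarter 6: $2,347.68 +$21.13 interest = $2,368.81; pay $543.26 → $1,825.55
Quarter 7: $1,825.55 +$16.43 interest = $1,841.98; pay $543.26 → $1,298.72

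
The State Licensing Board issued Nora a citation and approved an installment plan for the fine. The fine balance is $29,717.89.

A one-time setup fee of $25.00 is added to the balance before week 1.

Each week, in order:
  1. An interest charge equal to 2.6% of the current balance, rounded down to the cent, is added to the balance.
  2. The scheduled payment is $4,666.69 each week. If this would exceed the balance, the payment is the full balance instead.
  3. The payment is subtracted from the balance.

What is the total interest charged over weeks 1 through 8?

Week 1: opening $29,742.89; interest $773.31 → $30,516.20; payment $4,666.69; balance $25,849.51
Week 2: opening $25,849.51; interest $672.08 → $26,521.59; payment $4,666.69; balance $21,854.90
Week 3: opening $21,854.90; interest $568.22 → $22,423.12; payment $4,666.69; balance $17,756.43
Week 4: opening $17,756.43; interest $461.66 → $18,218.09; payment $4,666.69; balance $13,551.40
Week 5: opening $13,551.40; interest $352.33 → $13,903.73; payment $4,666.69; balance $9,237.04
Week 6: opening $9,237.04; interest $240.16 → $9,477.20; payment $4,666.69; balance $4,810.51
Week 7: opening $4,810.51; interest $125.07 → $4,935.58; payment $4,666.69; balance $268.89
Week 8: opening $268.89; interest $6.99 → $275.88; payment $275.88; balance $0.00
Total interest: $773.31 + $672.08 + $568.22 + $461.66 + $352.33 + $240.16 + $125.07 + $6.99 = $3,199.82

$3,199.82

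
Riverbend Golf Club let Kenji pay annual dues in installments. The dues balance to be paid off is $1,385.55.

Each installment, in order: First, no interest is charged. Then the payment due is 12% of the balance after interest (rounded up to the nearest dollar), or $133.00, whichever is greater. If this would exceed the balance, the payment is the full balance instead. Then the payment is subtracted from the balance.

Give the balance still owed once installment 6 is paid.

$539.55

Installment 1: opening $1,385.55; payment $167.00; balance $1,218.55
Installment 2: opening $1,218.55; payment $147.00; balance $1,071.55
Installment 3: opening $1,071.55; payment $133.00; balance $938.55
Installment 4: opening $938.55; payment $133.00; balance $805.55
Installment 5: opening $805.55; payment $133.00; balance $672.55
Installment 6: opening $672.55; payment $133.00; balance $539.55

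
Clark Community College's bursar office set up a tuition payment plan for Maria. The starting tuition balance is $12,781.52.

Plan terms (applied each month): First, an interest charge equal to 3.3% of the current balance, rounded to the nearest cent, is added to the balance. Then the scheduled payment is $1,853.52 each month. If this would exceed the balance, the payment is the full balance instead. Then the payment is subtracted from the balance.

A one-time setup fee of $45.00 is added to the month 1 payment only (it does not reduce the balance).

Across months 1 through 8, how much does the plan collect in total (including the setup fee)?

Month 1: $12,781.52 +$421.79 interest = $13,203.31; pay $1,853.52 (+ $45.00 fee) → $11,349.79
Month 2: $11,349.79 +$374.54 interest = $11,724.33; pay $1,853.52 → $9,870.81
Month 3: $9,870.81 +$325.74 interest = $10,196.55; pay $1,853.52 → $8,343.03
Month 4: $8,343.03 +$275.32 interest = $8,618.35; pay $1,853.52 → $6,764.83
Month 5: $6,764.83 +$223.24 interest = $6,988.07; pay $1,853.52 → $5,134.55
Month 6: $5,134.55 +$169.44 interest = $5,303.99; pay $1,853.52 → $3,450.47
Month 7: $3,450.47 +$113.87 interest = $3,564.34; pay $1,853.52 → $1,710.82
Month 8: $1,710.82 +$56.46 interest = $1,767.28; pay $1,767.28 → $0.00
Total paid: $14,786.92

$14,786.92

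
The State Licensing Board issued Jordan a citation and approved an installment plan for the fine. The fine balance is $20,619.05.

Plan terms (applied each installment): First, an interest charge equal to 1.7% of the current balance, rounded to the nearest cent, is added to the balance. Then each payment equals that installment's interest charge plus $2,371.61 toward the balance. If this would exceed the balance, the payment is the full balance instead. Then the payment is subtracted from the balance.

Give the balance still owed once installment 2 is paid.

$15,875.83

# | Opening | Interest | Payment | End bal
1 | $20,619.05 | $350.52 | $2,722.13 | $18,247.44
2 | $18,247.44 | $310.21 | $2,681.82 | $15,875.83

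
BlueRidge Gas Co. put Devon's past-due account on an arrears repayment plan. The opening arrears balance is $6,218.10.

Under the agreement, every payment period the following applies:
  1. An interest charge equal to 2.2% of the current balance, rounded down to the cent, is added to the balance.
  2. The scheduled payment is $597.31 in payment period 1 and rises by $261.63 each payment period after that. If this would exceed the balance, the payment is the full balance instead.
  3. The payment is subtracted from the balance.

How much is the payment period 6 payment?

Payment period 1: opening $6,218.10; interest $136.79 → $6,354.89; payment $597.31; balance $5,757.58
Payment period 2: opening $5,757.58; interest $126.66 → $5,884.24; payment $858.94; balance $5,025.30
Payment period 3: opening $5,025.30; interest $110.55 → $5,135.85; payment $1,120.57; balance $4,015.28
Payment period 4: opening $4,015.28; interest $88.33 → $4,103.61; payment $1,382.20; balance $2,721.41
Payment period 5: opening $2,721.41; interest $59.87 → $2,781.28; payment $1,643.83; balance $1,137.45
Payment period 6: opening $1,137.45; interest $25.02 → $1,162.47; payment $1,162.47; balance $0.00

$1,162.47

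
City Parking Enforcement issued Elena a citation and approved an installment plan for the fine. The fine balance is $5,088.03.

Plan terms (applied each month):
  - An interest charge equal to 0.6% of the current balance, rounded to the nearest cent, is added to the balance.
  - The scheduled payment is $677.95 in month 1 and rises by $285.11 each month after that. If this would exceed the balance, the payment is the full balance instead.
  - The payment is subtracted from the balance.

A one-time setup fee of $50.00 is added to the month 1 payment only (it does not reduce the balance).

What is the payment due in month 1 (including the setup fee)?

Month 1: $5,088.03 +$30.53 interest = $5,118.56; pay $677.95 (+ $50.00 fee) → $4,440.61

$727.95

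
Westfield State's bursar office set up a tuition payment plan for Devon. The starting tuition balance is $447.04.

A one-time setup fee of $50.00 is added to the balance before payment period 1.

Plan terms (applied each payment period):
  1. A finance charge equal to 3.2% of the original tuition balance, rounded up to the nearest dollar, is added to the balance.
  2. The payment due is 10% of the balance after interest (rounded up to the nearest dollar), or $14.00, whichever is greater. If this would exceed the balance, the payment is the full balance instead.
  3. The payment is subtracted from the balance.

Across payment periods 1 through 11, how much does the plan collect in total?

$418.00

Payment period 1: opening $497.04; interest $15.00 → $512.04; payment $52.00; balance $460.04
Payment period 2: opening $460.04; interest $15.00 → $475.04; payment $48.00; balance $427.04
Payment period 3: opening $427.04; interest $15.00 → $442.04; payment $45.00; balance $397.04
Payment period 4: opening $397.04; interest $15.00 → $412.04; payment $42.00; balance $370.04
Payment period 5: opening $370.04; interest $15.00 → $385.04; payment $39.00; balance $346.04
Payment period 6: opening $346.04; interest $15.00 → $361.04; payment $37.00; balance $324.04
Payment period 7: opening $324.04; interest $15.00 → $339.04; payment $34.00; balance $305.04
Payment period 8: opening $305.04; interest $15.00 → $320.04; payment $33.00; balance $287.04
Payment period 9: opening $287.04; interest $15.00 → $302.04; payment $31.00; balance $271.04
Payment period 10: opening $271.04; interest $15.00 → $286.04; payment $29.00; balance $257.04
Payment period 11: opening $257.04; interest $15.00 → $272.04; payment $28.00; balance $244.04
Total paid: $418.00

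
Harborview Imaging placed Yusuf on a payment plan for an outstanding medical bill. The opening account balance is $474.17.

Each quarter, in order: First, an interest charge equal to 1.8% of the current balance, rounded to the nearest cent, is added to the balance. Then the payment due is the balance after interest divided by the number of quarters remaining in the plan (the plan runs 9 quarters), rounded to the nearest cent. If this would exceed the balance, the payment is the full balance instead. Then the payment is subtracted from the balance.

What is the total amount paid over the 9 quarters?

$518.96

Quarter 1: opening $474.17; interest $8.54 → $482.71; payment $53.63; balance $429.08
Quarter 2: opening $429.08; interest $7.72 → $436.80; payment $54.60; balance $382.20
Quarter 3: opening $382.20; interest $6.88 → $389.08; payment $55.58; balance $333.50
Quarter 4: opening $333.50; interest $6.00 → $339.50; payment $56.58; balance $282.92
Quarter 5: opening $282.92; interest $5.09 → $288.01; payment $57.60; balance $230.41
Quarter 6: opening $230.41; interest $4.15 → $234.56; payment $58.64; balance $175.92
Quarter 7: opening $175.92; interest $3.17 → $179.09; payment $59.70; balance $119.39
Quarter 8: opening $119.39; interest $2.15 → $121.54; payment $60.77; balance $60.77
Quarter 9: opening $60.77; interest $1.09 → $61.86; payment $61.86; balance $0.00
Total paid: $518.96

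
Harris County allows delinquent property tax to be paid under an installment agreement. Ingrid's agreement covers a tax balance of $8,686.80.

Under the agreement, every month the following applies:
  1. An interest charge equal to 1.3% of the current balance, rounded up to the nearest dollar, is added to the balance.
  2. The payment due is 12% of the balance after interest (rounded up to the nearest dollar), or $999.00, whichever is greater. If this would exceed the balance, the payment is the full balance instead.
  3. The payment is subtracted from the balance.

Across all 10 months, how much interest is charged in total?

$590.00

Month 1: opening $8,686.80; interest $113.00 → $8,799.80; payment $1,056.00; balance $7,743.80
Month 2: opening $7,743.80; interest $101.00 → $7,844.80; payment $999.00; balance $6,845.80
Month 3: opening $6,845.80; interest $89.00 → $6,934.80; payment $999.00; balance $5,935.80
Month 4: opening $5,935.80; interest $78.00 → $6,013.80; payment $999.00; balance $5,014.80
Month 5: opening $5,014.80; interest $66.00 → $5,080.80; payment $999.00; balance $4,081.80
Month 6: opening $4,081.80; interest $54.00 → $4,135.80; payment $999.00; balance $3,136.80
Month 7: opening $3,136.80; interest $41.00 → $3,177.80; payment $999.00; balance $2,178.80
Month 8: opening $2,178.80; interest $29.00 → $2,207.80; payment $999.00; balance $1,208.80
Month 9: opening $1,208.80; interest $16.00 → $1,224.80; payment $999.00; balance $225.80
Month 10: opening $225.80; interest $3.00 → $228.80; payment $228.80; balance $0.00
Total interest: $113.00 + $101.00 + $89.00 + $78.00 + $66.00 + $54.00 + $41.00 + $29.00 + $16.00 + $3.00 = $590.00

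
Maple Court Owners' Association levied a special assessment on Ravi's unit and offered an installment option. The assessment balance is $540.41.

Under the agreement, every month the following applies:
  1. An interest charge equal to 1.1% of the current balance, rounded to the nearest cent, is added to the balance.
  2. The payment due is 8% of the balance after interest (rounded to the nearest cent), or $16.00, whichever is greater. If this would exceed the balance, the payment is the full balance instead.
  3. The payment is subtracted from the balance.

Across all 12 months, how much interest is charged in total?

$49.40

Month 1: opening $540.41; interest $5.94 → $546.35; payment $43.71; balance $502.64
Month 2: opening $502.64; interest $5.53 → $508.17; payment $40.65; balance $467.52
Month 3: opening $467.52; interest $5.14 → $472.66; payment $37.81; balance $434.85
Month 4: opening $434.85; interest $4.78 → $439.63; payment $35.17; balance $404.46
Month 5: opening $404.46; interest $4.45 → $408.91; payment $32.71; balance $376.20
Month 6: opening $376.20; interest $4.14 → $380.34; payment $30.43; balance $349.91
Month 7: opening $349.91; interest $3.85 → $353.76; payment $28.30; balance $325.46
Month 8: opening $325.46; interest $3.58 → $329.04; payment $26.32; balance $302.72
Month 9: opening $302.72; interest $3.33 → $306.05; payment $24.48; balance $281.57
Month 10: opening $281.57; interest $3.10 → $284.67; payment $22.77; balance $261.90
Month 11: opening $261.90; interest $2.88 → $264.78; payment $21.18; balance $243.60
Month 12: opening $243.60; interest $2.68 → $246.28; payment $19.70; balance $226.58
Total interest: $5.94 + $5.53 + $5.14 + $4.78 + $4.45 + $4.14 + $3.85 + $3.58 + $3.33 + $3.10 + $2.88 + $2.68 = $49.40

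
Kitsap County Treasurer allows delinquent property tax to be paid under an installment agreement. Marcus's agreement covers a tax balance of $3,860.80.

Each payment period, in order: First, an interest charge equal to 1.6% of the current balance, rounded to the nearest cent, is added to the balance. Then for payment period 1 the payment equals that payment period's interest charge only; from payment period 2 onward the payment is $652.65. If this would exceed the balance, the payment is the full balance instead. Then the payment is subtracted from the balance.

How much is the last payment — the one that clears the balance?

# | Opening | Interest | Payment | End bal
1 | $3,860.80 | $61.77 | $61.77 | $3,860.80
2 | $3,860.80 | $61.77 | $652.65 | $3,269.92
3 | $3,269.92 | $52.32 | $652.65 | $2,669.59
4 | $2,669.59 | $42.71 | $652.65 | $2,059.65
5 | $2,059.65 | $32.95 | $652.65 | $1,439.95
6 | $1,439.95 | $23.04 | $652.65 | $810.34
7 | $810.34 | $12.97 | $652.65 | $170.66
8 | $170.66 | $2.73 | $173.39 | $0.00

$173.39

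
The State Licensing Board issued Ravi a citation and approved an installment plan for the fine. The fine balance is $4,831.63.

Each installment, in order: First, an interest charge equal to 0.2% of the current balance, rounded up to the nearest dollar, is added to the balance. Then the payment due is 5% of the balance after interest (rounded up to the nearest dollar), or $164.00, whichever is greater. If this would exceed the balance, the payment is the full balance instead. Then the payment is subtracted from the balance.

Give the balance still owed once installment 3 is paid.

Installment 1: opening $4,831.63; interest $10.00 → $4,841.63; payment $243.00; balance $4,598.63
Installment 2: opening $4,598.63; interest $10.00 → $4,608.63; payment $231.00; balance $4,377.63
Installment 3: opening $4,377.63; interest $9.00 → $4,386.63; payment $220.00; balance $4,166.63

$4,166.63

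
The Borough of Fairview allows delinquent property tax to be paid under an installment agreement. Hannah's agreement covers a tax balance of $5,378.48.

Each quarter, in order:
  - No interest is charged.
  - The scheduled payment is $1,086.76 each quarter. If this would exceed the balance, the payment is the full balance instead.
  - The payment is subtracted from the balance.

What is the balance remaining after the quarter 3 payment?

Quarter 1: $5,378.48 − $1,086.76 → $4,291.72
Quarter 2: $4,291.72 − $1,086.76 → $3,204.96
Quarter 3: $3,204.96 − $1,086.76 → $2,118.20

$2,118.20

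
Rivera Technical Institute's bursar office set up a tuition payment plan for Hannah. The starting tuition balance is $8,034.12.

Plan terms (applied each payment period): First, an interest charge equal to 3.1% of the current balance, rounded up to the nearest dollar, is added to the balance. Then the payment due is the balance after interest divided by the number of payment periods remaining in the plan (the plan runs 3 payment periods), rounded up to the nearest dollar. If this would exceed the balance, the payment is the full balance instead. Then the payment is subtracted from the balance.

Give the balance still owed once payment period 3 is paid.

# | Opening | Interest | Payment | End bal
1 | $8,034.12 | $250.00 | $2,762.00 | $5,522.12
2 | $5,522.12 | $172.00 | $2,848.00 | $2,846.12
3 | $2,846.12 | $89.00 | $2,935.12 | $0.00

$0.00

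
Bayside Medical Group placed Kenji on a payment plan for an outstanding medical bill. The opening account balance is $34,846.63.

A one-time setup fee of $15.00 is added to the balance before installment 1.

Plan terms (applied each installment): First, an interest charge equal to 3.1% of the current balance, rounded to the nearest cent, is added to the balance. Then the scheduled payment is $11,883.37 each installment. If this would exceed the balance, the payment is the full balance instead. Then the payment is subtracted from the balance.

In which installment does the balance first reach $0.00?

4

# | Opening | Interest | Payment | End bal
1 | $34,861.63 | $1,080.71 | $11,883.37 | $24,058.97
2 | $24,058.97 | $745.83 | $11,883.37 | $12,921.43
3 | $12,921.43 | $400.56 | $11,883.37 | $1,438.62
4 | $1,438.62 | $44.60 | $1,483.22 | $0.00
Balance reaches $0.00 in installment 4.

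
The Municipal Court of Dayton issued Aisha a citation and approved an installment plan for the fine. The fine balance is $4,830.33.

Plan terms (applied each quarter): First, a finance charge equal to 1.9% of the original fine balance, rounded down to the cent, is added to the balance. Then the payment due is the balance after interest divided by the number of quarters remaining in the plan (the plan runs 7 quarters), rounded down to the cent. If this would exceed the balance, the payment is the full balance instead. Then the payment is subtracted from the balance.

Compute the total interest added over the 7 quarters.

# | Opening | Interest | Payment | End bal
1 | $4,830.33 | $91.77 | $703.15 | $4,218.95
2 | $4,218.95 | $91.77 | $718.45 | $3,592.27
3 | $3,592.27 | $91.77 | $736.80 | $2,947.24
4 | $2,947.24 | $91.77 | $759.75 | $2,279.26
5 | $2,279.26 | $91.77 | $790.34 | $1,580.69
6 | $1,580.69 | $91.77 | $836.23 | $836.23
7 | $836.23 | $91.77 | $928.00 | $0.00
Total interest: $91.77 + $91.77 + $91.77 + $91.77 + $91.77 + $91.77 + $91.77 = $642.39

$642.39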